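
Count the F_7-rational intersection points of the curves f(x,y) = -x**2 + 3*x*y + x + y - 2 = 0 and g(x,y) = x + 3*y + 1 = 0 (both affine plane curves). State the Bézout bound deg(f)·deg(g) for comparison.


Common zeros: {(0, 2), (1, 4)}; count = 2; Bézout bound = 2.

deg(f) = 2, deg(g) = 1, so Bézout bound = 2.
Scan x ∈ F_7. For each x, list the y ∈ F_7 with f(x, y) ≡ 0 and those with g(x, y) ≡ 0 (mod 7); the common zeros in that column are the intersection.
  x = 0: f ≡ 0 at y ∈ {2}; g ≡ 0 at y ∈ {2}; common: {2}.
  x = 1: f ≡ 0 at y ∈ {4}; g ≡ 0 at y ∈ {4}; common: {4}.
  x = 2: f ≡ 0 at y ∈ ∅; g ≡ 0 at y ∈ {6}; common: ∅.
  x = 3: f ≡ 0 at y ∈ {5}; g ≡ 0 at y ∈ {1}; common: ∅.
  x = 4: f ≡ 0 at y ∈ {0}; g ≡ 0 at y ∈ {3}; common: ∅.
  x = 5: f ≡ 0 at y ∈ {4}; g ≡ 0 at y ∈ {5}; common: ∅.
  x = 6: f ≡ 0 at y ∈ {5}; g ≡ 0 at y ∈ {0}; common: ∅.
Collecting: common zeros = {(0, 2), (1, 4)}, so the count is 2.
Comparison with the Bézout bound: 2 ≤ 2 = deg(f)·deg(g), as expected for curves with no common component (the bound is attained).


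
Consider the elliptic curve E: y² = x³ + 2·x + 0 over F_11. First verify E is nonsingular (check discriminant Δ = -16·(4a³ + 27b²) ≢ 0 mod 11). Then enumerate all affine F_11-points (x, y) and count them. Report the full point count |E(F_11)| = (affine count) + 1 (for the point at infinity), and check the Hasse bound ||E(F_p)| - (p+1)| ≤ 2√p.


Affine points = {(0, 0), (1, 5), (1, 6), (2, 1), (2, 10), (3, 0), (5, 5), (5, 6), (7, 4), (7, 7), (8, 0)}; affine count = 11; |E(F_11)| = 12.

Discriminant check: Δ ∝ 4a³ + 27b² = 4·2³ + 27·0² = 4·8 + 27·0 ≡ 10 (mod 11). Nonzero ⇒ E is nonsingular.
For each x ∈ F_11, compute rhs = x³ + 2·x + 0 mod 11, then count y ∈ F_11 with y² ≡ rhs.
  x = 0: rhs = 0, matching y values: 0 (1 points).
  x = 1: rhs = 3, matching y values: 5, 6 (2 points).
  x = 2: rhs = 1, matching y values: 1, 10 (2 points).
  x = 3: rhs = 0, matching y values: 0 (1 points).
  x = 4: rhs = 6, matching y values: none (0 points).
  x = 5: rhs = 3, matching y values: 5, 6 (2 points).
  x = 6: rhs = 8, matching y values: none (0 points).
  x = 7: rhs = 5, matching y values: 4, 7 (2 points).
  x = 8: rhs = 0, matching y values: 0 (1 points).
  x = 9: rhs = 10, matching y values: none (0 points).
  x = 10: rhs = 8, matching y values: none (0 points).
Total affine count: 11.
Full point count |E(F_11)| = 11 + 1 = 12.
Hasse bound: |12 − (11+1)| = |0| = 0 ≤ 2√11 ≈ 6.6332 ✓.


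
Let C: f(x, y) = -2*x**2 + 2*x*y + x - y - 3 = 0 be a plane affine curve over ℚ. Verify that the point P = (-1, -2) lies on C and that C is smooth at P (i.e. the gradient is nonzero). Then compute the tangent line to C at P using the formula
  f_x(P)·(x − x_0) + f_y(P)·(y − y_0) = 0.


Tangent line at P: x - 3*y - 5 = 0.

Step 1: f(-1, -2) = 0, so P lies on C.
Step 2: partial derivatives
  f_x(x, y) = -4*x + 2*y + 1, f_y(x, y) = 2*x - 1.
  f_x(P) = 1, f_y(P) = -3 (gradient nonzero, so P is smooth).
Step 3: tangent line at P: 1·(x − -1) + -3·(y − -2) = 0.
Expanding: x - 3*y - 5 = 0.


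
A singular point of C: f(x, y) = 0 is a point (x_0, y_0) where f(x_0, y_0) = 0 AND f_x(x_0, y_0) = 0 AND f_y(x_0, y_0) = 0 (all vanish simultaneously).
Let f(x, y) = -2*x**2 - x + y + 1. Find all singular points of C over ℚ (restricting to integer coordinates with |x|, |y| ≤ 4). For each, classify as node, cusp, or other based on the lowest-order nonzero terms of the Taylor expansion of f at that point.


No singular points in the scanned grid; C is smooth there.

Compute partial derivatives:
  f_x = -4*x - 1.
  f_y = 1.
f_y = 1 is a nonzero constant, so f_y never vanishes: no point (x, y) can satisfy f = f_x = f_y = 0. In particular no (x, y) ∈ {−4, ..., 4}² is singular; the curve is smooth.


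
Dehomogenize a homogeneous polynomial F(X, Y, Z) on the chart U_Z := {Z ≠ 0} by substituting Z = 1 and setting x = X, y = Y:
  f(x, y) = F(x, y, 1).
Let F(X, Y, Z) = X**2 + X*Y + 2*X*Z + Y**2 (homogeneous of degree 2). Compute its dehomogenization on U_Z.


f(x, y) = x**2 + x*y + 2*x + y**2

On U_Z we set Z = 1. Each monomial c·X^i·Y^j·Z^k in F becomes c·x^i·y^j·1^k = c·x^i·y^j.
Substituting Z = 1: F(X, Y, 1) = x**2 + x*y + 2*x + y**2.
Note: deg(f) ≤ deg(F) = 2; strict inequality happens when F is divisible by Z (lost terms).


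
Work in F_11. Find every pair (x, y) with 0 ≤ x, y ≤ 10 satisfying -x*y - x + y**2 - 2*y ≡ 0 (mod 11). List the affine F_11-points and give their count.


Affine F_11-points: {(0, 0), (0, 2), (3, 7), (3, 9), (5, 1), (5, 6), (6, 4), (8, 5), (9, 3), (9, 8)}; count = 10.

For each of the 121 pairs (x, y) ∈ F_11², evaluate f(x, y) mod 11. Record the zeros.
  x = 0: [0↦0, 1↦10, 2↦0, 3↦3, 4↦8, 5↦4, 6↦2, 7↦2, 8↦4, 9↦8, 10↦3]  zeros at y ∈ {0, 2}
  x = 1: [0↦10, 1↦8, 2↦8, 3↦10, 4↦3, 5↦9, 6↦6, 7↦5, 8↦6, 9↦9, 10↦3]  zeros at y ∈ ∅
  x = 2: [0↦9, 1↦6, 2↦5, 3↦6, 4↦9, 5↦3, 6↦10, 7↦8, 8↦8, 9↦10, 10↦3]  zeros at y ∈ ∅
  x = 3: [0↦8, 1↦4, 2↦2, 3↦2, 4↦4, 5↦8, 6↦3, 7↦0, 8↦10, 9↦0, 10↦3]  zeros at y ∈ {7, 9}
  x = 4: [0↦7, 1↦2, 2↦10, 3↦9, 4↦10, 5↦2, 6↦7, 7↦3, 8↦1, 9↦1, 10↦3]  zeros at y ∈ ∅
  x = 5: [0↦6, 1↦0, 2↦7, 3↦5, 4↦5, 5↦7, 6↦0, 7↦6, 8↦3, 9↦2, 10↦3]  zeros at y ∈ {1, 6}
  x = 6: [0↦5, 1↦9, 2↦4, 3↦1, 4↦0, 5↦1, 6↦4, 7↦9, 8↦5, 9↦3, 10↦3]  zeros at y ∈ {4}
  x = 7: [0↦4, 1↦7, 2↦1, 3↦8, 4↦6, 5↦6, 6↦8, 7↦1, 8↦7, 9↦4, 10↦3]  zeros at y ∈ ∅
  x = 8: [0↦3, 1↦5, 2↦9, 3↦4, 4↦1, 5↦0, 6↦1, 7↦4, 8↦9, 9↦5, 10↦3]  zeros at y ∈ {5}
  x = 9: [0↦2, 1↦3, 2↦6, 3↦0, 4↦7, 5↦5, 6↦5, 7↦7, 8↦0, 9↦6, 10↦3]  zeros at y ∈ {3, 8}
  x = 10: [0↦1, 1↦1, 2↦3, 3↦7, 4↦2, 5↦10, 6↦9, 7↦10, 8↦2, 9↦7, 10↦3]  zeros at y ∈ ∅
Collecting zeros: affine points = {(0, 0), (0, 2), (3, 7), (3, 9), (5, 1), (5, 6), (6, 4), (8, 5), (9, 3), (9, 8)}.
Total count |C(F_11)_aff| = 10.


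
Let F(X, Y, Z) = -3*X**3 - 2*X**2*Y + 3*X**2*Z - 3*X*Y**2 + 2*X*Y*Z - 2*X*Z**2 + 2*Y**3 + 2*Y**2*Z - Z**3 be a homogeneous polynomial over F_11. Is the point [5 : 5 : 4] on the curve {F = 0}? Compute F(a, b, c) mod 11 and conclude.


F(5,5,4) ≡ 1 (mod 11); P is NOT on the curve.

Evaluate F(5, 5, 4) term-by-term (mod 11).
  -3*X**3 ↦ -3·125·1·1 = -375
  -2*X**2*Y ↦ -2·25·5·1 = -250
  3*X**2*Z ↦ 3·25·1·4 = 300
  -3*X*Y**2 ↦ -3·5·25·1 = -375
  2*X*Y*Z ↦ 2·5·5·4 = 200
  -2*X*Z**2 ↦ -2·5·1·16 = -160
  2*Y**3 ↦ 2·1·125·1 = 250
  2*Y**2*Z ↦ 2·1·25·4 = 200
  -Z**3 ↦ -1·1·1·64 = -64
Sum: F(5, 5, 4) = (-375) + (-250) + (300) + (-375) + (200) + (-160) + (250) + (200) + (-64) = -274.
Reducing mod 11: -274 ≡ 1 (mod 11).
Since F(a, b, c) ≡ 1 ≠ 0 (mod 11), P does NOT lie on the curve.


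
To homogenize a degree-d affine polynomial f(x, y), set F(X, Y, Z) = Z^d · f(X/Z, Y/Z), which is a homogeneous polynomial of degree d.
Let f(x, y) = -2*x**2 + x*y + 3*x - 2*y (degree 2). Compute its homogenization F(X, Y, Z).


F(X, Y, Z) = -2*X**2 + X*Y + 3*X*Z - 2*Y*Z

deg(f) = 2.
Substitute x = X/Z, y = Y/Z into f, then multiply by Z^2.
  monomial -2·x^2·y^0 ↦ -2·X^2·Y^0·Z^0.
  monomial 1·x^1·y^1 ↦ 1·X^1·Y^1·Z^0.
  monomial 3·x^1·y^0 ↦ 3·X^1·Y^0·Z^1.
  monomial -2·x^0·y^1 ↦ -2·X^0·Y^1·Z^1.
Collecting: F(X, Y, Z) = -2*X**2 + X*Y + 3*X*Z - 2*Y*Z.


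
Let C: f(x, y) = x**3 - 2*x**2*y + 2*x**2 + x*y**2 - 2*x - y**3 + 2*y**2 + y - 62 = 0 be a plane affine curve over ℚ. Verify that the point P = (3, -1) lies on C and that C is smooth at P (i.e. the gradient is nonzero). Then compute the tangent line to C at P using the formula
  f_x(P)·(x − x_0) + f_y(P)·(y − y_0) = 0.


Tangent line at P: 50*x - 30*y - 180 = 0.

Step 1: f(3, -1) = 0, so P lies on C.
Step 2: partial derivatives
  f_x(x, y) = 3*x**2 - 4*x*y + 4*x + y**2 - 2, f_y(x, y) = -2*x**2 + 2*x*y - 3*y**2 + 4*y + 1.
  f_x(P) = 50, f_y(P) = -30 (gradient nonzero, so P is smooth).
Step 3: tangent line at P: 50·(x − 3) + -30·(y − -1) = 0.
Expanding: 50*x - 30*y - 180 = 0.


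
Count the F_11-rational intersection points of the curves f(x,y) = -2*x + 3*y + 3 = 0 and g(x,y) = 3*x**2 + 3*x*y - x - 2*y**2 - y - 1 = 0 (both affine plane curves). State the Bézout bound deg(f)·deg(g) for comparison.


Common zeros: ∅; count = 0; Bézout bound = 2.

deg(f) = 1, deg(g) = 2, so Bézout bound = 2.
Scan x ∈ F_11. For each x, list the y ∈ F_11 with f(x, y) ≡ 0 and those with g(x, y) ≡ 0 (mod 11); the common zeros in that column are the intersection.
  x = 0: f ≡ 0 at y ∈ {10}; g ≡ 0 at y ∈ {2, 3}; common: ∅.
  x = 1: f ≡ 0 at y ∈ {7}; g ≡ 0 at y ∈ {3, 9}; common: ∅.
  x = 2: f ≡ 0 at y ∈ {4}; g ≡ 0 at y ∈ {2, 6}; common: ∅.
  x = 3: f ≡ 0 at y ∈ {1}; g ≡ 0 at y ∈ ∅; common: ∅.
  x = 4: f ≡ 0 at y ∈ {9}; g ≡ 0 at y ∈ {4, 7}; common: ∅.
  x = 5: f ≡ 0 at y ∈ {6}; g ≡ 0 at y ∈ {9}; common: ∅.
  x = 6: f ≡ 0 at y ∈ {3}; g ≡ 0 at y ∈ ∅; common: ∅.
  x = 7: f ≡ 0 at y ∈ {0}; g ≡ 0 at y ∈ {4, 6}; common: ∅.
  x = 8: f ≡ 0 at y ∈ {8}; g ≡ 0 at y ∈ ∅; common: ∅.
  x = 9: f ≡ 0 at y ∈ {5}; g ≡ 0 at y ∈ ∅; common: ∅.
  x = 10: f ≡ 0 at y ∈ {2}; g ≡ 0 at y ∈ ∅; common: ∅.
Collecting: common zeros = ∅, so the count is 0.
Comparison with the Bézout bound: 0 ≤ 2 = deg(f)·deg(g), as expected for curves with no common component (the affine F_11-count falls short of the bound because intersections may lie at infinity, over extension fields, or carry multiplicity).


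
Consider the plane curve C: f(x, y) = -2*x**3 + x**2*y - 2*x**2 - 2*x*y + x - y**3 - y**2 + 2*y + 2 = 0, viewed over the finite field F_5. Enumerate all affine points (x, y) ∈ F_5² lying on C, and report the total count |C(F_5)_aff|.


Affine F_5-points: {(0, 4), (2, 0), (2, 1), (2, 3), (4, 3)}; count = 5.

For each of the 25 pairs (x, y) ∈ F_5², evaluate f(x, y) mod 5. Record the zeros.
  x = 0: [0↦2, 1↦2, 2↦4, 3↦2, 4↦0]  zeros at y ∈ {4}
  x = 1: [0↦4, 1↦3, 2↦4, 3↦1, 4↦3]  zeros at y ∈ ∅
  x = 2: [0↦0, 1↦0, 2↦2, 3↦0, 4↦3]  zeros at y ∈ {0, 1, 3}
  x = 3: [0↦3, 1↦1, 2↦1, 3↦2, 4↦3]  zeros at y ∈ ∅
  x = 4: [0↦1, 1↦4, 2↦4, 3↦0, 4↦1]  zeros at y ∈ {3}
Collecting zeros: affine points = {(0, 4), (2, 0), (2, 1), (2, 3), (4, 3)}.
Total count |C(F_5)_aff| = 5.


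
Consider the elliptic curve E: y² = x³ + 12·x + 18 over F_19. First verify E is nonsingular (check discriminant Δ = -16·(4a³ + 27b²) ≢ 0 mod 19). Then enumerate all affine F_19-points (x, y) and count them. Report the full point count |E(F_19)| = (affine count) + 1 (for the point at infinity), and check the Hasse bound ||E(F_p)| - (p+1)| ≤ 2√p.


Affine points = {(3, 9), (3, 10), (4, 4), (4, 15), (9, 0), (10, 6), (10, 13), (12, 3), (12, 16), (14, 2), (14, 17), (15, 1), (15, 18), (17, 9), (17, 10), (18, 9), (18, 10)}; affine count = 17; |E(F_19)| = 18.

Discriminant check: Δ ∝ 4a³ + 27b² = 4·12³ + 27·18² = 4·1728 + 27·324 ≡ 4 (mod 19). Nonzero ⇒ E is nonsingular.
For each x ∈ F_19, compute rhs = x³ + 12·x + 18 mod 19, then count y ∈ F_19 with y² ≡ rhs.
  x = 0: rhs = 18, matching y values: none (0 points).
  x = 1: rhs = 12, matching y values: none (0 points).
  x = 2: rhs = 12, matching y values: none (0 points).
  x = 3: rhs = 5, matching y values: 9, 10 (2 points).
  x = 4: rhs = 16, matching y values: 4, 15 (2 points).
  x = 5: rhs = 13, matching y values: none (0 points).
  x = 6: rhs = 2, matching y values: none (0 points).
  x = 7: rhs = 8, matching y values: none (0 points).
  x = 8: rhs = 18, matching y values: none (0 points).
  x = 9: rhs = 0, matching y values: 0 (1 points).
  x = 10: rhs = 17, matching y values: 6, 13 (2 points).
  x = 11: rhs = 18, matching y values: none (0 points).
  x = 12: rhs = 9, matching y values: 3, 16 (2 points).
  x = 13: rhs = 15, matching y values: none (0 points).
  x = 14: rhs = 4, matching y values: 2, 17 (2 points).
  x = 15: rhs = 1, matching y values: 1, 18 (2 points).
  x = 16: rhs = 12, matching y values: none (0 points).
  x = 17: rhs = 5, matching y values: 9, 10 (2 points).
  x = 18: rhs = 5, matching y values: 9, 10 (2 points).
Total affine count: 17.
Full point count |E(F_19)| = 17 + 1 = 18.
Hasse bound: |18 − (19+1)| = |-2| = 2 ≤ 2√19 ≈ 8.7178 ✓.


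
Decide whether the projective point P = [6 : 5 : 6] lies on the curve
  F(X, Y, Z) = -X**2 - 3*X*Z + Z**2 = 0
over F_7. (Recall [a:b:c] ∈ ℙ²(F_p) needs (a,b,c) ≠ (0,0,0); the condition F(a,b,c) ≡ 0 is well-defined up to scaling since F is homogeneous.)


F(6,5,6) ≡ 4 (mod 7); P is NOT on the curve.

Evaluate F(6, 5, 6) term-by-term (mod 7).
  -X**2 ↦ -1·36·1·1 = -36
  -3*X*Z ↦ -3·6·1·6 = -108
  Z**2 ↦ 1·1·1·36 = 36
Sum: F(6, 5, 6) = (-36) + (-108) + (36) = -108.
Reducing mod 7: -108 ≡ 4 (mod 7).
Since F(a, b, c) ≡ 4 ≠ 0 (mod 7), P does NOT lie on the curve.


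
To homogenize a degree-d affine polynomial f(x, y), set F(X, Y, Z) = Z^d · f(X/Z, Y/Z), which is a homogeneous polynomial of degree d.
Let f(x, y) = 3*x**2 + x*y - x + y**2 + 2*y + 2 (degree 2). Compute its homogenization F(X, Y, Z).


F(X, Y, Z) = 3*X**2 + X*Y - X*Z + Y**2 + 2*Y*Z + 2*Z**2

deg(f) = 2.
Substitute x = X/Z, y = Y/Z into f, then multiply by Z^2.
  monomial 3·x^2·y^0 ↦ 3·X^2·Y^0·Z^0.
  monomial 1·x^1·y^1 ↦ 1·X^1·Y^1·Z^0.
  monomial -1·x^1·y^0 ↦ -1·X^1·Y^0·Z^1.
  monomial 1·x^0·y^2 ↦ 1·X^0·Y^2·Z^0.
  monomial 2·x^0·y^1 ↦ 2·X^0·Y^1·Z^1.
  monomial 2·x^0·y^0 ↦ 2·X^0·Y^0·Z^2.
Collecting: F(X, Y, Z) = 3*X**2 + X*Y - X*Z + Y**2 + 2*Y*Z + 2*Z**2.


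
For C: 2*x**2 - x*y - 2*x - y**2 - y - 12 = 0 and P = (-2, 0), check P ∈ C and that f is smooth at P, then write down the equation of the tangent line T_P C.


Tangent line at P: -10*x + y - 20 = 0.

Step 1: f(-2, 0) = 0, so P lies on C.
Step 2: partial derivatives
  f_x(x, y) = 4*x - y - 2, f_y(x, y) = -x - 2*y - 1.
  f_x(P) = -10, f_y(P) = 1 (gradient nonzero, so P is smooth).
Step 3: tangent line at P: -10·(x − -2) + 1·(y − 0) = 0.
Expanding: -10*x + y - 20 = 0.


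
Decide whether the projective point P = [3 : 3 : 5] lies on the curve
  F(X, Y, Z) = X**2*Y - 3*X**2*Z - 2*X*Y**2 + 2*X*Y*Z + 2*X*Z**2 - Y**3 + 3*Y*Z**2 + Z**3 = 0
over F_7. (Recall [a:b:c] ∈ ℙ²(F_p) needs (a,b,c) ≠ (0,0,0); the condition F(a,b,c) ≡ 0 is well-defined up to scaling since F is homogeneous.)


F(3,3,5) ≡ 2 (mod 7); P is NOT on the curve.

Evaluate F(3, 3, 5) term-by-term (mod 7).
  X**2*Y ↦ 1·9·3·1 = 27
  -3*X**2*Z ↦ -3·9·1·5 = -135
  -2*X*Y**2 ↦ -2·3·9·1 = -54
  2*X*Y*Z ↦ 2·3·3·5 = 90
  2*X*Z**2 ↦ 2·3·1·25 = 150
  -Y**3 ↦ -1·1·27·1 = -27
  3*Y*Z**2 ↦ 3·1·3·25 = 225
  Z**3 ↦ 1·1·1·125 = 125
Sum: F(3, 3, 5) = (27) + (-135) + (-54) + (90) + (150) + (-27) + (225) + (125) = 401.
Reducing mod 7: 401 ≡ 2 (mod 7).
Since F(a, b, c) ≡ 2 ≠ 0 (mod 7), P does NOT lie on the curve.


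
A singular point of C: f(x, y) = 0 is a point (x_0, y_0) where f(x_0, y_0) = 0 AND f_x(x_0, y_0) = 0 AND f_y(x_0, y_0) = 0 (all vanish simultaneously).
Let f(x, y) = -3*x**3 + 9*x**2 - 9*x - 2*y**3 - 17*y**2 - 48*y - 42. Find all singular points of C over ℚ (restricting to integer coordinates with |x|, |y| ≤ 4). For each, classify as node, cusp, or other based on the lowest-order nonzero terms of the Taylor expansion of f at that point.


Singular points: {(1, -3)}; classification: cusp.

Compute partial derivatives:
  f_x = -9*x**2 + 18*x - 9.
  f_y = -6*y**2 - 34*y - 48.
Scan x_0 ∈ {−4, ..., 4}. For each x_0, f_y(x_0, y) is a polynomial in y; find its integer roots y ∈ {−4, ..., 4}, then test f_x and f at those candidates.
  x = -4: f_y(-4, y) = -6*y**2 - 34*y - 48; vanishes at y ∈ {-3}. (-4, -3): f_x = -225 ≠ 0.
  x = -3: f_y(-3, y) = -6*y**2 - 34*y - 48; vanishes at y ∈ {-3}. (-3, -3): f_x = -144 ≠ 0.
  x = -2: f_y(-2, y) = -6*y**2 - 34*y - 48; vanishes at y ∈ {-3}. (-2, -3): f_x = -81 ≠ 0.
  x = -1: f_y(-1, y) = -6*y**2 - 34*y - 48; vanishes at y ∈ {-3}. (-1, -3): f_x = -36 ≠ 0.
  x = 0: f_y(0, y) = -6*y**2 - 34*y - 48; vanishes at y ∈ {-3}. (0, -3): f_x = -9 ≠ 0.
  x = 1: f_y(1, y) = -6*y**2 - 34*y - 48; vanishes at y ∈ {-3}. (1, -3): f_x = 0, f = 0 — SINGULAR.
  x = 2: f_y(2, y) = -6*y**2 - 34*y - 48; vanishes at y ∈ {-3}. (2, -3): f_x = -9 ≠ 0.
  x = 3: f_y(3, y) = -6*y**2 - 34*y - 48; vanishes at y ∈ {-3}. (3, -3): f_x = -36 ≠ 0.
  x = 4: f_y(4, y) = -6*y**2 - 34*y - 48; vanishes at y ∈ {-3}. (4, -3): f_x = -81 ≠ 0.
Only singular point on the grid: (1, -3).
Classify: substitute x = 1 + u, y = -3 + v and expand: f = -3*u**3 - 2*v**3 + v**2.
No constant or linear terms (consistent with a singular point). Quadratic part: v**2. Cubic part: -3*u**3 - 2*v**3.
The quadratic part v**2 is a perfect square, so there is a single (double) tangent line v = 0, i.e. y = -3. Restricting the cubic part to that line (v = 0) leaves -3*u**3 ≠ 0, so f is not divisible by v and the branch is v² ≈ 3*u**3 to lowest order — this is a cusp.
Classification: cusp.


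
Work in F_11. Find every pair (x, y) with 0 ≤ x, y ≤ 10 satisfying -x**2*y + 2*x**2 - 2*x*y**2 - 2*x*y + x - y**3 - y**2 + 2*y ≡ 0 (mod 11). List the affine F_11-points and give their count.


Affine F_11-points: {(0, 0), (0, 1), (0, 9), (3, 1), (4, 7), (5, 0), (8, 10), (9, 7), (9, 9), (10, 10)}; count = 10.

For each of the 121 pairs (x, y) ∈ F_11², evaluate f(x, y) mod 11. Record the zeros.
  x = 0: [0↦0, 1↦0, 2↦3, 3↦3, 4↦5, 5↦3, 6↦2, 7↦7, 8↦1, 9↦0, 10↦9]  zeros at y ∈ {0, 1, 9}
  x = 1: [0↦3, 1↦9, 2↦3, 3↦1, 4↦8, 5↦7, 6↦3, 7↦1, 8↦6, 9↦1, 10↦2]  zeros at y ∈ ∅
  x = 2: [0↦10, 1↦9, 2↦3, 3↦8, 4↦7, 5↦5, 6↦7, 7↦7, 8↦10, 9↦10, 10↦1]  zeros at y ∈ ∅
  x = 3: [0↦10, 1↦0, 2↦3, 3↦2, 4↦2, 5↦8, 6↦3, 7↦3, 8↦2, 9↦5, 10↦6]  zeros at y ∈ {1}
  x = 4: [0↦3, 1↦4, 2↦3, 3↦5, 4↦4, 5↦5, 6↦2, 7↦0, 8↦4, 9↦8, 10↦6]  zeros at y ∈ {7}
  x = 5: [0↦0, 1↦10, 2↦3, 3↦6, 4↦2, 5↦7, 6↦4, 7↦9, 8↦5, 9↦8, 10↦1]  zeros at y ∈ {0}
  x = 6: [0↦1, 1↦7, 2↦3, 3↦5, 4↦7, 5↦3, 6↦9, 7↦8, 8↦5, 9↦5, 10↦2]  zeros at y ∈ ∅
  x = 7: [0↦6, 1↦6, 2↦3, 3↦2, 4↦8, 5↦4, 6↦6, 7↦8, 8↦4, 9↦10, 10↦9]  zeros at y ∈ ∅
  x = 8: [0↦4, 1↦7, 2↦3, 3↦8, 4↦5, 5↦10, 6↦6, 7↦9, 8↦2, 9↦1, 10↦0]  zeros at y ∈ {10}
  x = 9: [0↦6, 1↦10, 2↦3, 3↦1, 4↦9, 5↦10, 6↦9, 7↦0, 8↦10, 9↦0, 10↦8]  zeros at y ∈ {7, 9}
  x = 10: [0↦1, 1↦4, 2↦3, 3↦3, 4↦9, 5↦4, 6↦4, 7↦3, 8↦6, 9↦7, 10↦0]  zeros at y ∈ {10}
Collecting zeros: affine points = {(0, 0), (0, 1), (0, 9), (3, 1), (4, 7), (5, 0), (8, 10), (9, 7), (9, 9), (10, 10)}.
Total count |C(F_11)_aff| = 10.


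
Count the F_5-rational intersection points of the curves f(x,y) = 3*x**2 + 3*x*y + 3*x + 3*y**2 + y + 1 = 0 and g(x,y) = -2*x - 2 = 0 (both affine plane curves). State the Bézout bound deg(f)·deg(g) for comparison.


Common zeros: ∅; count = 0; Bézout bound = 2.

deg(f) = 2, deg(g) = 1, so Bézout bound = 2.
Scan x ∈ F_5. For each x, list the y ∈ F_5 with f(x, y) ≡ 0 and those with g(x, y) ≡ 0 (mod 5); the common zeros in that column are the intersection.
  x = 0: f ≡ 0 at y ∈ {1, 2}; g ≡ 0 at y ∈ ∅; common: ∅.
  x = 1: f ≡ 0 at y ∈ ∅; g ≡ 0 at y ∈ ∅; common: ∅.
  x = 2: f ≡ 0 at y ∈ {2, 4}; g ≡ 0 at y ∈ ∅; common: ∅.
  x = 3: f ≡ 0 at y ∈ {1, 4}; g ≡ 0 at y ∈ ∅; common: ∅.
  x = 4: f ≡ 0 at y ∈ ∅; g ≡ 0 at y ∈ {0, 1, 2, 3, 4}; common: ∅.
Collecting: common zeros = ∅, so the count is 0.
Comparison with the Bézout bound: 0 ≤ 2 = deg(f)·deg(g), as expected for curves with no common component (the affine F_5-count falls short of the bound because intersections may lie at infinity, over extension fields, or carry multiplicity).


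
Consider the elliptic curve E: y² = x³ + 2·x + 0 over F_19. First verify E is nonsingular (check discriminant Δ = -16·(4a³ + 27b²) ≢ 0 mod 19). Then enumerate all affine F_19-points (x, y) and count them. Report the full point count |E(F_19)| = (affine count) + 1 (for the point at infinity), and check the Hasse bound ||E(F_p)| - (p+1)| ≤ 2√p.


Affine points = {(0, 0), (6, 0), (9, 5), (9, 14), (11, 2), (11, 17), (12, 2), (12, 17), (13, 0), (14, 6), (14, 13), (15, 2), (15, 17), (16, 9), (16, 10), (17, 8), (17, 11), (18, 4), (18, 15)}; affine count = 19; |E(F_19)| = 20.

Discriminant check: Δ ∝ 4a³ + 27b² = 4·2³ + 27·0² = 4·8 + 27·0 ≡ 13 (mod 19). Nonzero ⇒ E is nonsingular.
For each x ∈ F_19, compute rhs = x³ + 2·x + 0 mod 19, then count y ∈ F_19 with y² ≡ rhs.
  x = 0: rhs = 0, matching y values: 0 (1 points).
  x = 1: rhs = 3, matching y values: none (0 points).
  x = 2: rhs = 12, matching y values: none (0 points).
  x = 3: rhs = 14, matching y values: none (0 points).
  x = 4: rhs = 15, matching y values: none (0 points).
  x = 5: rhs = 2, matching y values: none (0 points).
  x = 6: rhs = 0, matching y values: 0 (1 points).
  x = 7: rhs = 15, matching y values: none (0 points).
  x = 8: rhs = 15, matching y values: none (0 points).
  x = 9: rhs = 6, matching y values: 5, 14 (2 points).
  x = 10: rhs = 13, matching y values: none (0 points).
  x = 11: rhs = 4, matching y values: 2, 17 (2 points).
  x = 12: rhs = 4, matching y values: 2, 17 (2 points).
  x = 13: rhs = 0, matching y values: 0 (1 points).
  x = 14: rhs = 17, matching y values: 6, 13 (2 points).
  x = 15: rhs = 4, matching y values: 2, 17 (2 points).
  x = 16: rhs = 5, matching y values: 9, 10 (2 points).
  x = 17: rhs = 7, matching y values: 8, 11 (2 points).
  x = 18: rhs = 16, matching y values: 4, 15 (2 points).
Total affine count: 19.
Full point count |E(F_19)| = 19 + 1 = 20.
Hasse bound: |20 − (19+1)| = |0| = 0 ≤ 2√19 ≈ 8.7178 ✓.


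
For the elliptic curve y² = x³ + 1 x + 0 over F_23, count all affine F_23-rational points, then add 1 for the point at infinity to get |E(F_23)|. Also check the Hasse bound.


Affine points = {(0, 0), (1, 5), (1, 18), (9, 5), (9, 18), (11, 10), (11, 13), (13, 5), (13, 18), (15, 3), (15, 20), (16, 8), (16, 15), (17, 10), (17, 13), (18, 10), (18, 13), (19, 1), (19, 22), (20, 4), (20, 19), (21, 6), (21, 17)}; affine count = 23; |E(F_23)| = 24.

Discriminant check: Δ ∝ 4a³ + 27b² = 4·1³ + 27·0² = 4·1 + 27·0 ≡ 4 (mod 23). Nonzero ⇒ E is nonsingular.
For each x ∈ F_23, compute rhs = x³ + 1·x + 0 mod 23, then count y ∈ F_23 with y² ≡ rhs.
  x = 0: rhs = 0, matching y values: 0 (1 points).
  x = 1: rhs = 2, matching y values: 5, 18 (2 points).
  x = 2: rhs = 10, matching y values: none (0 points).
  x = 3: rhs = 7, matching y values: none (0 points).
  x = 4: rhs = 22, matching y values: none (0 points).
  x = 5: rhs = 15, matching y values: none (0 points).
  x = 6: rhs = 15, matching y values: none (0 points).
  x = 7: rhs = 5, matching y values: none (0 points).
  x = 8: rhs = 14, matching y values: none (0 points).
  x = 9: rhs = 2, matching y values: 5, 18 (2 points).
  x = 10: rhs = 21, matching y values: none (0 points).
  x = 11: rhs = 8, matching y values: 10, 13 (2 points).
  x = 12: rhs = 15, matching y values: none (0 points).
  x = 13: rhs = 2, matching y values: 5, 18 (2 points).
  x = 14: rhs = 21, matching y values: none (0 points).
  x = 15: rhs = 9, matching y values: 3, 20 (2 points).
  x = 16: rhs = 18, matching y values: 8, 15 (2 points).
  x = 17: rhs = 8, matching y values: 10, 13 (2 points).
  x = 18: rhs = 8, matching y values: 10, 13 (2 points).
  x = 19: rhs = 1, matching y values: 1, 22 (2 points).
  x = 20: rhs = 16, matching y values: 4, 19 (2 points).
  x = 21: rhs = 13, matching y values: 6, 17 (2 points).
  x = 22: rhs = 21, matching y values: none (0 points).
Total affine count: 23.
Full point count |E(F_23)| = 23 + 1 = 24.
Hasse bound: |24 − (23+1)| = |0| = 0 ≤ 2√23 ≈ 9.5917 ✓.


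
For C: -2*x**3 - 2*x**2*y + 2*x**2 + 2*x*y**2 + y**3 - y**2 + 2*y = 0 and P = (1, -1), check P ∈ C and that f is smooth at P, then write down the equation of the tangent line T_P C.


Tangent line at P: 4*x + y - 3 = 0.

Step 1: f(1, -1) = 0, so P lies on C.
Step 2: partial derivatives
  f_x(x, y) = -6*x**2 - 4*x*y + 4*x + 2*y**2, f_y(x, y) = -2*x**2 + 4*x*y + 3*y**2 - 2*y + 2.
  f_x(P) = 4, f_y(P) = 1 (gradient nonzero, so P is smooth).
Step 3: tangent line at P: 4·(x − 1) + 1·(y − -1) = 0.
Expanding: 4*x + y - 3 = 0.


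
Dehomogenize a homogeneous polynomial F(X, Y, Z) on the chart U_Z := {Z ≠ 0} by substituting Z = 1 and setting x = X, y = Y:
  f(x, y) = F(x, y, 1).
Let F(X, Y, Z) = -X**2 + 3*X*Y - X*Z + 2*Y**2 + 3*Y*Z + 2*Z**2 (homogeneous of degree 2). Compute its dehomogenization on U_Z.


f(x, y) = -x**2 + 3*x*y - x + 2*y**2 + 3*y + 2

On U_Z we set Z = 1. Each monomial c·X^i·Y^j·Z^k in F becomes c·x^i·y^j·1^k = c·x^i·y^j.
Substituting Z = 1: F(X, Y, 1) = -x**2 + 3*x*y - x + 2*y**2 + 3*y + 2.
Note: deg(f) ≤ deg(F) = 2; strict inequality happens when F is divisible by Z (lost terms).


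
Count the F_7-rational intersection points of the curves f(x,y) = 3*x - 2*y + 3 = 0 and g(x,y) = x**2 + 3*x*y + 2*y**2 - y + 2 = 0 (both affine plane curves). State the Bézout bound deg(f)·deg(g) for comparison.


Common zeros: {(5, 2)}; count = 1; Bézout bound = 2.

deg(f) = 1, deg(g) = 2, so Bézout bound = 2.
Scan x ∈ F_7. For each x, list the y ∈ F_7 with f(x, y) ≡ 0 and those with g(x, y) ≡ 0 (mod 7); the common zeros in that column are the intersection.
  x = 0: f ≡ 0 at y ∈ {5}; g ≡ 0 at y ∈ ∅; common: ∅.
  x = 1: f ≡ 0 at y ∈ {3}; g ≡ 0 at y ∈ {1, 5}; common: ∅.
  x = 2: f ≡ 0 at y ∈ {1}; g ≡ 0 at y ∈ ∅; common: ∅.
  x = 3: f ≡ 0 at y ∈ {6}; g ≡ 0 at y ∈ {1, 2}; common: ∅.
  x = 4: f ≡ 0 at y ∈ {4}; g ≡ 0 at y ∈ ∅; common: ∅.
  x = 5: f ≡ 0 at y ∈ {2}; g ≡ 0 at y ∈ {2, 5}; common: {2}.
  x = 6: f ≡ 0 at y ∈ {0}; g ≡ 0 at y ∈ ∅; common: ∅.
Collecting: common zeros = {(5, 2)}, so the count is 1.
Comparison with the Bézout bound: 1 ≤ 2 = deg(f)·deg(g), as expected for curves with no common component (the affine F_7-count falls short of the bound because intersections may lie at infinity, over extension fields, or carry multiplicity).


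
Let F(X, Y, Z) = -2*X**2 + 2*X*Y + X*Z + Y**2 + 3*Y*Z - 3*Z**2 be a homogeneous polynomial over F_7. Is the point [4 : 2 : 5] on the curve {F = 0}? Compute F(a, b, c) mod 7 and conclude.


F(4,2,5) ≡ 5 (mod 7); P is NOT on the curve.

Evaluate F(4, 2, 5) term-by-term (mod 7).
  -2*X**2 ↦ -2·16·1·1 = -32
  2*X*Y ↦ 2·4·2·1 = 16
  X*Z ↦ 1·4·1·5 = 20
  Y**2 ↦ 1·1·4·1 = 4
  3*Y*Z ↦ 3·1·2·5 = 30
  -3*Z**2 ↦ -3·1·1·25 = -75
Sum: F(4, 2, 5) = (-32) + (16) + (20) + (4) + (30) + (-75) = -37.
Reducing mod 7: -37 ≡ 5 (mod 7).
Since F(a, b, c) ≡ 5 ≠ 0 (mod 7), P does NOT lie on the curve.


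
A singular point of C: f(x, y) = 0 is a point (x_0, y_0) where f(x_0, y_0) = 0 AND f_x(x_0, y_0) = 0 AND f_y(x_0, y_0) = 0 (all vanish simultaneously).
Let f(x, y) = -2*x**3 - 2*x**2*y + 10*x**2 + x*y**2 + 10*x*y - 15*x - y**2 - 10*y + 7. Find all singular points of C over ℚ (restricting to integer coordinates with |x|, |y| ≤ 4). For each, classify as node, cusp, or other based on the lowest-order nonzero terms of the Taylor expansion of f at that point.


Singular points: {(2, -1)}; classification: cusp.

Compute partial derivatives:
  f_x = -6*x**2 - 4*x*y + 20*x + y**2 + 10*y - 15.
  f_y = -2*x**2 + 2*x*y + 10*x - 2*y - 10.
Scan x_0 ∈ {−4, ..., 4}. For each x_0, f_y(x_0, y) is a polynomial in y; find its integer roots y ∈ {−4, ..., 4}, then test f_x and f at those candidates.
  x = -4: f_y(-4, y) = -10*y - 82; no integer root y with |y| ≤ 4.
  x = -3: f_y(-3, y) = -8*y - 58; no integer root y with |y| ≤ 4.
  x = -2: f_y(-2, y) = -6*y - 38; no integer root y with |y| ≤ 4.
  x = -1: f_y(-1, y) = -4*y - 22; no integer root y with |y| ≤ 4.
  x = 0: f_y(0, y) = -2*y - 10; no integer root y with |y| ≤ 4.
  x = 1: f_y(1, y) = -2; no integer root y with |y| ≤ 4.
  x = 2: f_y(2, y) = 2*y + 2; vanishes at y ∈ {-1}. (2, -1): f_x = 0, f = 0 — SINGULAR.
  x = 3: f_y(3, y) = 4*y + 2; no integer root y with |y| ≤ 4.
  x = 4: f_y(4, y) = 6*y - 2; no integer root y with |y| ≤ 4.
Only singular point on the grid: (2, -1).
Classify: substitute x = 2 + u, y = -1 + v and expand: f = -2*u**3 - 2*u**2*v + u*v**2 + v**2.
No constant or linear terms (consistent with a singular point). Quadratic part: v**2. Cubic part: -2*u**3 - 2*u**2*v + u*v**2.
The quadratic part v**2 is a perfect square, so there is a single (double) tangent line v = 0, i.e. y = -1. Restricting the cubic part to that line (v = 0) leaves -2*u**3 ≠ 0, so f is not divisible by v and the branch is v² ≈ 2*u**3 to lowest order — this is a cusp.
Classification: cusp.


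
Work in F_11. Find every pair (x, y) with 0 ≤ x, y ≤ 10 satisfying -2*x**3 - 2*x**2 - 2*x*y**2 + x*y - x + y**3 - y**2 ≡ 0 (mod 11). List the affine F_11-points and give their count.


Affine F_11-points: {(0, 0), (0, 1), (1, 7), (2, 6), (3, 5), (6, 6), (7, 10), (8, 8), (10, 2), (10, 4)}; count = 10.

For each of the 121 pairs (x, y) ∈ F_11², evaluate f(x, y) mod 11. Record the zeros.
  x = 0: [0↦0, 1↦0, 2↦4, 3↦7, 4↦4, 5↦1, 6↦4, 7↦8, 8↦8, 9↦10, 10↦9]  zeros at y ∈ {0, 1}
  x = 1: [0↦6, 1↦5, 2↦4, 3↦9, 4↦4, 5↦6, 6↦10, 7↦0, 8↦4, 9↦6, 10↦1]  zeros at y ∈ {7}
  x = 2: [0↦7, 1↦5, 2↦10, 3↦6, 4↦10, 5↦6, 6↦0, 7↦9, 8↦6, 9↦8, 10↦10]  zeros at y ∈ {6}
  x = 3: [0↦2, 1↦10, 2↦10, 3↦8, 4↦10, 5↦0, 6↦6, 7↦1, 8↦2, 9↦4, 10↦2]  zeros at y ∈ {5}
  x = 4: [0↦1, 1↦8, 2↦3, 3↦3, 4↦3, 5↦9, 6↦5, 7↦8, 8↦2, 9↦4, 10↦9]  zeros at y ∈ ∅
  x = 5: [0↦3, 1↦9, 2↦10, 3↦1, 4↦10, 5↦10, 6↦7, 7↦7, 8↦5, 9↦7, 10↦8]  zeros at y ∈ ∅
  x = 6: [0↦7, 1↦1, 2↦8, 3↦1, 4↦8, 5↦2, 6↦0, 7↦8, 8↦10, 9↦1, 10↦9]  zeros at y ∈ {6}
  x = 7: [0↦1, 1↦5, 2↦7, 3↦2, 4↦7, 5↦6, 6↦5, 7↦10, 8↦5, 9↦7, 10↦0]  zeros at y ∈ {10}
  x = 8: [0↦6, 1↦9, 2↦6, 3↦3, 4↦6, 5↦10, 6↦10, 7↦1, 8↦0, 9↦2, 10↦2]  zeros at y ∈ {8}
  x = 9: [0↦10, 1↦1, 2↦4, 3↦3, 4↦4, 5↦2, 6↦3, 7↦2, 8↦5, 9↦7, 10↦3]  zeros at y ∈ ∅
  x = 10: [0↦1, 1↦2, 2↦0, 3↦1, 4↦0, 5↦3, 6↦5, 7↦1, 8↦8, 9↦10, 10↦2]  zeros at y ∈ {2, 4}
Collecting zeros: affine points = {(0, 0), (0, 1), (1, 7), (2, 6), (3, 5), (6, 6), (7, 10), (8, 8), (10, 2), (10, 4)}.
Total count |C(F_11)_aff| = 10.


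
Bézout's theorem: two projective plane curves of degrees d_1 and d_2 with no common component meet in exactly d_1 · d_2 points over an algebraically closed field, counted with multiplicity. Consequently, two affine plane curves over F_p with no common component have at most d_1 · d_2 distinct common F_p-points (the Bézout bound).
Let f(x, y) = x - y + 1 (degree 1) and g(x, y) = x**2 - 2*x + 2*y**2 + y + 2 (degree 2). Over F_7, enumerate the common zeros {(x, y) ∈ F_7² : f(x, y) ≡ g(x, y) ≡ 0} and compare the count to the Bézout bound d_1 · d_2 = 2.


Common zeros: ∅; count = 0; Bézout bound = 2.

deg(f) = 1, deg(g) = 2, so Bézout bound = 2.
Scan x ∈ F_7. For each x, list the y ∈ F_7 with f(x, y) ≡ 0 and those with g(x, y) ≡ 0 (mod 7); the common zeros in that column are the intersection.
  x = 0: f ≡ 0 at y ∈ {1}; g ≡ 0 at y ∈ ∅; common: ∅.
  x = 1: f ≡ 0 at y ∈ {2}; g ≡ 0 at y ∈ {5}; common: ∅.
  x = 2: f ≡ 0 at y ∈ {3}; g ≡ 0 at y ∈ ∅; common: ∅.
  x = 3: f ≡ 0 at y ∈ {4}; g ≡ 0 at y ∈ ∅; common: ∅.
  x = 4: f ≡ 0 at y ∈ {5}; g ≡ 0 at y ∈ ∅; common: ∅.
  x = 5: f ≡ 0 at y ∈ {6}; g ≡ 0 at y ∈ ∅; common: ∅.
  x = 6: f ≡ 0 at y ∈ {0}; g ≡ 0 at y ∈ ∅; common: ∅.
Collecting: common zeros = ∅, so the count is 0.
Comparison with the Bézout bound: 0 ≤ 2 = deg(f)·deg(g), as expected for curves with no common component (the affine F_7-count falls short of the bound because intersections may lie at infinity, over extension fields, or carry multiplicity).


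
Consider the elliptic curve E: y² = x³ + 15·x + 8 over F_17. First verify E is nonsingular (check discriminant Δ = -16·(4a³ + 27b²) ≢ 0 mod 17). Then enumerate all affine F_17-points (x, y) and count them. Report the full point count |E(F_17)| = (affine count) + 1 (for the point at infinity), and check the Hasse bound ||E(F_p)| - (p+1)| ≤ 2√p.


Affine points = {(0, 5), (0, 12), (4, 8), (4, 9), (5, 2), (5, 15), (6, 5), (6, 12), (10, 6), (10, 11), (11, 5), (11, 12), (14, 2), (14, 15), (15, 2), (15, 15), (16, 3), (16, 14)}; affine count = 18; |E(F_17)| = 19.

Discriminant check: Δ ∝ 4a³ + 27b² = 4·15³ + 27·8² = 4·3375 + 27·64 ≡ 13 (mod 17). Nonzero ⇒ E is nonsingular.
For each x ∈ F_17, compute rhs = x³ + 15·x + 8 mod 17, then count y ∈ F_17 with y² ≡ rhs.
  x = 0: rhs = 8, matching y values: 5, 12 (2 points).
  x = 1: rhs = 7, matching y values: none (0 points).
  x = 2: rhs = 12, matching y values: none (0 points).
  x = 3: rhs = 12, matching y values: none (0 points).
  x = 4: rhs = 13, matching y values: 8, 9 (2 points).
  x = 5: rhs = 4, matching y values: 2, 15 (2 points).
  x = 6: rhs = 8, matching y values: 5, 12 (2 points).
  x = 7: rhs = 14, matching y values: none (0 points).
  x = 8: rhs = 11, matching y values: none (0 points).
  x = 9: rhs = 5, matching y values: none (0 points).
  x = 10: rhs = 2, matching y values: 6, 11 (2 points).
  x = 11: rhs = 8, matching y values: 5, 12 (2 points).
  x = 12: rhs = 12, matching y values: none (0 points).
  x = 13: rhs = 3, matching y values: none (0 points).
  x = 14: rhs = 4, matching y values: 2, 15 (2 points).
  x = 15: rhs = 4, matching y values: 2, 15 (2 points).
  x = 16: rhs = 9, matching y values: 3, 14 (2 points).
Total affine count: 18.
Full point count |E(F_17)| = 18 + 1 = 19.
Hasse bound: |19 − (17+1)| = |1| = 1 ≤ 2√17 ≈ 8.2462 ✓.


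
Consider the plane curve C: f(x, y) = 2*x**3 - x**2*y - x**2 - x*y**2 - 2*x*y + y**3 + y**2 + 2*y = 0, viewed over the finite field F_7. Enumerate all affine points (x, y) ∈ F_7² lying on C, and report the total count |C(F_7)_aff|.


Affine F_7-points: {(0, 0), (0, 3), (1, 2), (4, 0), (5, 1), (6, 4)}; count = 6.

For each of the 49 pairs (x, y) ∈ F_7², evaluate f(x, y) mod 7. Record the zeros.
  x = 0: [0↦0, 1↦4, 2↦2, 3↦0, 4↦4, 5↦6, 6↦5]  zeros at y ∈ {0, 3}
  x = 1: [0↦1, 1↦1, 2↦0, 3↦4, 4↦5, 5↦2, 6↦1]  zeros at y ∈ {2}
  x = 2: [0↦5, 1↦6, 2↦4, 3↦5, 4↦1, 5↦5, 6↦2]  zeros at y ∈ ∅
  x = 3: [0↦3, 1↦3, 2↦5, 3↦1, 4↦4, 5↦6, 6↦6]  zeros at y ∈ ∅
  x = 4: [0↦0, 1↦4, 2↦1, 3↦4, 4↦5, 5↦3, 6↦4]  zeros at y ∈ {0}
  x = 5: [0↦1, 1↦0, 2↦4, 3↦5, 4↦2, 5↦1, 6↦1]  zeros at y ∈ {1}
  x = 6: [0↦4, 1↦3, 2↦5, 3↦2, 4↦0, 5↦5, 6↦2]  zeros at y ∈ {4}
Collecting zeros: affine points = {(0, 0), (0, 3), (1, 2), (4, 0), (5, 1), (6, 4)}.
Total count |C(F_7)_aff| = 6.


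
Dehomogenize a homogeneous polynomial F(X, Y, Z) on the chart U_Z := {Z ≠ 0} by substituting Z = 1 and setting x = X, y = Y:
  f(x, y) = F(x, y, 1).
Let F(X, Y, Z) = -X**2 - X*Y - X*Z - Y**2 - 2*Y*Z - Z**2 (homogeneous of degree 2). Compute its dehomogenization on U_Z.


f(x, y) = -x**2 - x*y - x - y**2 - 2*y - 1

On U_Z we set Z = 1. Each monomial c·X^i·Y^j·Z^k in F becomes c·x^i·y^j·1^k = c·x^i·y^j.
Substituting Z = 1: F(X, Y, 1) = -x**2 - x*y - x - y**2 - 2*y - 1.
Note: deg(f) ≤ deg(F) = 2; strict inequality happens when F is divisible by Z (lost terms).


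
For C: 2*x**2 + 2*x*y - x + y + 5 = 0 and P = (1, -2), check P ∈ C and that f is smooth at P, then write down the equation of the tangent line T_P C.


Tangent line at P: -x + 3*y + 7 = 0.

Step 1: f(1, -2) = 0, so P lies on C.
Step 2: partial derivatives
  f_x(x, y) = 4*x + 2*y - 1, f_y(x, y) = 2*x + 1.
  f_x(P) = -1, f_y(P) = 3 (gradient nonzero, so P is smooth).
Step 3: tangent line at P: -1·(x − 1) + 3·(y − -2) = 0.
Expanding: -x + 3*y + 7 = 0.


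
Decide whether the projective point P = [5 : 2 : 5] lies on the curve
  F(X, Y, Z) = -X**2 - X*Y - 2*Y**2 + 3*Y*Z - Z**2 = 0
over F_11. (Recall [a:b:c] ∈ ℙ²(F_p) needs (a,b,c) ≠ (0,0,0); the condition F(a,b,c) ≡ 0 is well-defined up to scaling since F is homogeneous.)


F(5,2,5) ≡ 6 (mod 11); P is NOT on the curve.

Evaluate F(5, 2, 5) term-by-term (mod 11).
  -X**2 ↦ -1·25·1·1 = -25
  -X*Y ↦ -1·5·2·1 = -10
  -2*Y**2 ↦ -2·1·4·1 = -8
  3*Y*Z ↦ 3·1·2·5 = 30
  -Z**2 ↦ -1·1·1·25 = -25
Sum: F(5, 2, 5) = (-25) + (-10) + (-8) + (30) + (-25) = -38.
Reducing mod 11: -38 ≡ 6 (mod 11).
Since F(a, b, c) ≡ 6 ≠ 0 (mod 11), P does NOT lie on the curve.


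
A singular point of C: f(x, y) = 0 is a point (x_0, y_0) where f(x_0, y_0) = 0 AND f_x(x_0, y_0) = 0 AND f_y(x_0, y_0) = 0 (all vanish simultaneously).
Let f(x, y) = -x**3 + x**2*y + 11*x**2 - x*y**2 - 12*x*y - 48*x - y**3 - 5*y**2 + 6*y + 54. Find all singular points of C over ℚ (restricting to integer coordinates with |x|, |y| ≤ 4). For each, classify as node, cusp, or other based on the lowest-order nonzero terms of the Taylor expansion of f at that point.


Singular points: {(3, -3)}; classification: node.

Compute partial derivatives:
  f_x = -3*x**2 + 2*x*y + 22*x - y**2 - 12*y - 48.
  f_y = x**2 - 2*x*y - 12*x - 3*y**2 - 10*y + 6.
Scan x_0 ∈ {−4, ..., 4}. For each x_0, f_y(x_0, y) is a polynomial in y; find its integer roots y ∈ {−4, ..., 4}, then test f_x and f at those candidates.
  x = -4: f_y(-4, y) = -3*y**2 - 2*y + 70; no integer root y with |y| ≤ 4.
  x = -3: f_y(-3, y) = -3*y**2 - 4*y + 51; no integer root y with |y| ≤ 4.
  x = -2: f_y(-2, y) = -3*y**2 - 6*y + 34; no integer root y with |y| ≤ 4.
  x = -1: f_y(-1, y) = -3*y**2 - 8*y + 19; no integer root y with |y| ≤ 4.
  x = 0: f_y(0, y) = -3*y**2 - 10*y + 6; no integer root y with |y| ≤ 4.
  x = 1: f_y(1, y) = -3*y**2 - 12*y - 5; no integer root y with |y| ≤ 4.
  x = 2: f_y(2, y) = -3*y**2 - 14*y - 14; no integer root y with |y| ≤ 4.
  x = 3: f_y(3, y) = -3*y**2 - 16*y - 21; vanishes at y ∈ {-3}. (3, -3): f_x = 0, f = 0 — SINGULAR.
  x = 4: f_y(4, y) = -3*y**2 - 18*y - 26; no integer root y with |y| ≤ 4.
Only singular point on the grid: (3, -3).
Classify: substitute x = 3 + u, y = -3 + v and expand: f = -u**3 + u**2*v - u**2 - u*v**2 - v**3 + v**2.
No constant or linear terms (consistent with a singular point). Quadratic part: -u**2 + v**2. Cubic part: -u**3 + u**2*v - u*v**2 - v**3.
The quadratic part v**2 - u**2 = (v − u)(v + u) splits into two distinct linear factors, so there are two distinct tangent lines y − -3 = ±(x − 3) — this is a node (ordinary double point).
Classification: node.


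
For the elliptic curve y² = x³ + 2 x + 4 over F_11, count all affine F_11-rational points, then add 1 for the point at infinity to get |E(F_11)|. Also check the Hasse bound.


Affine points = {(0, 2), (0, 9), (2, 4), (2, 7), (3, 2), (3, 9), (6, 1), (6, 10), (7, 3), (7, 8), (8, 2), (8, 9), (9, 5), (9, 6), (10, 1), (10, 10)}; affine count = 16; |E(F_11)| = 17.

Discriminant check: Δ ∝ 4a³ + 27b² = 4·2³ + 27·4² = 4·8 + 27·16 ≡ 2 (mod 11). Nonzero ⇒ E is nonsingular.
For each x ∈ F_11, compute rhs = x³ + 2·x + 4 mod 11, then count y ∈ F_11 with y² ≡ rhs.
  x = 0: rhs = 4, matching y values: 2, 9 (2 points).
  x = 1: rhs = 7, matching y values: none (0 points).
  x = 2: rhs = 5, matching y values: 4, 7 (2 points).
  x = 3: rhs = 4, matching y values: 2, 9 (2 points).
  x = 4: rhs = 10, matching y values: none (0 points).
  x = 5: rhs = 7, matching y values: none (0 points).
  x = 6: rhs = 1, matching y values: 1, 10 (2 points).
  x = 7: rhs = 9, matching y values: 3, 8 (2 points).
  x = 8: rhs = 4, matching y values: 2, 9 (2 points).
  x = 9: rhs = 3, matching y values: 5, 6 (2 points).
  x = 10: rhs = 1, matching y values: 1, 10 (2 points).
Total affine count: 16.
Full point count |E(F_11)| = 16 + 1 = 17.
Hasse bound: |17 − (11+1)| = |5| = 5 ≤ 2√11 ≈ 6.6332 ✓.
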